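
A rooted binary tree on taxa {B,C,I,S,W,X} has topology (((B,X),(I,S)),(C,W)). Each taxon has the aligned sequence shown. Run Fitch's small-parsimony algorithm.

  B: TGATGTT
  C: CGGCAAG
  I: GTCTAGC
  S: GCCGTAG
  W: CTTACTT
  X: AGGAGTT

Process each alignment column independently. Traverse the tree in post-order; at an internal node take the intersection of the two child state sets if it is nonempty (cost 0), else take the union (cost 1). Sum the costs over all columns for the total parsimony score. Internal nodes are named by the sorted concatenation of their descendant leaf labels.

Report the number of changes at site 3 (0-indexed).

BX@0: {T} ∪ {A} = {A,T} (union, +1)
IS@0: {G} ∩ {G} = {G} (intersection, +0)
BISX@0: {A,T} ∪ {G} = {A,G,T} (union, +1)
CW@0: {C} ∩ {C} = {C} (intersection, +0)
BCISWX@0: {A,G,T} ∪ {C} = {A,C,G,T} (union, +1)
BX@1: {G} ∩ {G} = {G} (intersection, +0)
IS@1: {T} ∪ {C} = {C,T} (union, +1)
BISX@1: {G} ∪ {C,T} = {C,G,T} (union, +1)
CW@1: {G} ∪ {T} = {G,T} (union, +1)
BCISWX@1: {C,G,T} ∩ {G,T} = {G,T} (intersection, +0)
BX@2: {A} ∪ {G} = {A,G} (union, +1)
IS@2: {C} ∩ {C} = {C} (intersection, +0)
BISX@2: {A,G} ∪ {C} = {A,C,G} (union, +1)
CW@2: {G} ∪ {T} = {G,T} (union, +1)
BCISWX@2: {A,C,G} ∩ {G,T} = {G} (intersection, +0)
BX@3: {T} ∪ {A} = {A,T} (union, +1)
IS@3: {T} ∪ {G} = {G,T} (union, +1)
BISX@3: {A,T} ∩ {G,T} = {T} (intersection, +0)
CW@3: {C} ∪ {A} = {A,C} (union, +1)
BCISWX@3: {T} ∪ {A,C} = {A,C,T} (union, +1)
BX@4: {G} ∩ {G} = {G} (intersection, +0)
IS@4: {A} ∪ {T} = {A,T} (union, +1)
BISX@4: {G} ∪ {A,T} = {A,G,T} (union, +1)
CW@4: {A} ∪ {C} = {A,C} (union, +1)
BCISWX@4: {A,G,T} ∩ {A,C} = {A} (intersection, +0)
BX@5: {T} ∩ {T} = {T} (intersection, +0)
IS@5: {G} ∪ {A} = {A,G} (union, +1)
BISX@5: {T} ∪ {A,G} = {A,G,T} (union, +1)
CW@5: {A} ∪ {T} = {A,T} (union, +1)
BCISWX@5: {A,G,T} ∩ {A,T} = {A,T} (intersection, +0)
BX@6: {T} ∩ {T} = {T} (intersection, +0)
IS@6: {C} ∪ {G} = {C,G} (union, +1)
BISX@6: {T} ∪ {C,G} = {C,G,T} (union, +1)
CW@6: {G} ∪ {T} = {G,T} (union, +1)
BCISWX@6: {C,G,T} ∩ {G,T} = {G,T} (intersection, +0)
per-site changes: [3, 3, 3, 4, 3, 3, 3]; total = 22

4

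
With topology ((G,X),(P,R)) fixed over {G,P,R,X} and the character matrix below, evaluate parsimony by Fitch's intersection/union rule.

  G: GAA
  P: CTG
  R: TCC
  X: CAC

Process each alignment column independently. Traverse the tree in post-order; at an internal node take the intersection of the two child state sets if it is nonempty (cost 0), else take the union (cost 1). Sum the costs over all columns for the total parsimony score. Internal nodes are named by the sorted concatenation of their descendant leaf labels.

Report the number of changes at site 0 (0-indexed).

2

[col 0] GX: children G:{G}, X:{C} ∪→ {C,G}; cost 1
[col 0] PR: children P:{C}, R:{T} ∪→ {C,T}; cost 1
[col 0] GPRX: children GX:{C,G}, PR:{C,T} ∩→ {C}; cost 0
[col 1] GX: children G:{A}, X:{A} ∩→ {A}; cost 0
[col 1] PR: children P:{T}, R:{C} ∪→ {C,T}; cost 1
[col 1] GPRX: children GX:{A}, PR:{C,T} ∪→ {A,C,T}; cost 1
[col 2] GX: children G:{A}, X:{C} ∪→ {A,C}; cost 1
[col 2] PR: children P:{G}, R:{C} ∪→ {C,G}; cost 1
[col 2] GPRX: children GX:{A,C}, PR:{C,G} ∩→ {C}; cost 0
per-site changes: [2, 2, 2]; total = 6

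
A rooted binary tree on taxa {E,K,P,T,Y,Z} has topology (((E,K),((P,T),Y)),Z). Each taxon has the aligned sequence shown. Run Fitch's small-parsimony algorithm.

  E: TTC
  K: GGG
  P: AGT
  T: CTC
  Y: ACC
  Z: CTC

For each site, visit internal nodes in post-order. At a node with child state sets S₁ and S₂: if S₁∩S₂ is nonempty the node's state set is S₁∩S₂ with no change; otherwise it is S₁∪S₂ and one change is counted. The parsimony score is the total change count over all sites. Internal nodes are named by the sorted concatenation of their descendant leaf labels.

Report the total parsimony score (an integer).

site 0, node EK: E={T} ∪ K={G} → {G,T} (+1)
site 0, node PT: P={A} ∪ T={C} → {A,C} (+1)
site 0, node PTY: PT={A,C} ∩ Y={A} → {A} (+0)
site 0, node EKPTY: EK={G,T} ∪ PTY={A} → {A,G,T} (+1)
site 0, node EKPTYZ: EKPTY={A,G,T} ∪ Z={C} → {A,C,G,T} (+1)
site 1, node EK: E={T} ∪ K={G} → {G,T} (+1)
site 1, node PT: P={G} ∪ T={T} → {G,T} (+1)
site 1, node PTY: PT={G,T} ∪ Y={C} → {C,G,T} (+1)
site 1, node EKPTY: EK={G,T} ∩ PTY={C,G,T} → {G,T} (+0)
site 1, node EKPTYZ: EKPTY={G,T} ∩ Z={T} → {T} (+0)
site 2, node EK: E={C} ∪ K={G} → {C,G} (+1)
site 2, node PT: P={T} ∪ T={C} → {C,T} (+1)
site 2, node PTY: PT={C,T} ∩ Y={C} → {C} (+0)
site 2, node EKPTY: EK={C,G} ∩ PTY={C} → {C} (+0)
site 2, node EKPTYZ: EKPTY={C} ∩ Z={C} → {C} (+0)
per-site changes: [4, 3, 2]; total = 9

9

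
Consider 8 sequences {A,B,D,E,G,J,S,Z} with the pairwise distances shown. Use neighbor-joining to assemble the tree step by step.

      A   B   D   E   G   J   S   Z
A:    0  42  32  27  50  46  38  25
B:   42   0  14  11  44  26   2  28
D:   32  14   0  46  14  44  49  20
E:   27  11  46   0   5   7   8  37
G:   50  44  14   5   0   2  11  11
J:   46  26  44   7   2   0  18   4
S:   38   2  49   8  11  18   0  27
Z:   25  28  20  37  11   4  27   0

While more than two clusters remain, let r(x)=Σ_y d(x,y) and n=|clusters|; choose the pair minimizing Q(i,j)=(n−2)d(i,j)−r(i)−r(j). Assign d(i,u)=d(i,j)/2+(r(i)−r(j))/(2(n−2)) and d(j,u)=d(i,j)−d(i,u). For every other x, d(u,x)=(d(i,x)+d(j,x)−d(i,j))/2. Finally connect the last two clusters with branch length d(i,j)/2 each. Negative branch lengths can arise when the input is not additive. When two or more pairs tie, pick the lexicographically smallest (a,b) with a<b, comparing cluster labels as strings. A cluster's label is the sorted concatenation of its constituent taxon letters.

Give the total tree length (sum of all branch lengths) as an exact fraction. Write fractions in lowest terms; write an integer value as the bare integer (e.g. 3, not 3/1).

1. join B+S (d=2, Q=-308) ⇒ BS; edges |B|=13/6, |S|=-1/6
  updated: d(A,BS)=39, d(BS,D)=61/2, d(BS,E)=17/2, d(BS,G)=53/2, d(BS,J)=21, d(BS,Z)=53/2
2. join A+D (d=32, Q=-491/2) ⇒ AD; edges |A|=77/4, |D|=51/4
  updated: d(AD,BS)=75/4, d(AD,E)=41/2, d(AD,G)=16, d(AD,J)=29, d(AD,Z)=13/2
3. join AD+Z (d=13/2, Q=-599/4) ⇒ ADZ; edges |AD|=127/32, |Z|=81/32
  updated: d(ADZ,BS)=155/8, d(ADZ,E)=51/2, d(ADZ,G)=41/4, d(ADZ,J)=53/4
4. join BS+E (d=17/2, Q=-767/8) ⇒ BES; edges |BS|=439/48, |E|=-31/48
  updated: d(ADZ,BES)=291/16, d(BES,G)=23/2, d(BES,J)=39/4
5. join ADZ+G (d=41/4, Q=-719/16) ⇒ ADGZ; edges |ADZ|=615/64, |G|=41/64
  updated: d(ADGZ,BES)=311/32, d(ADGZ,J)=5/2
6. join ADGZ+BES (d=311/32, Q=-703/32) ⇒ ABDEGSZ; edges |ADGZ|=79/64, |BES|=543/64
  updated: d(ABDEGSZ,J)=81/64
7. join ABDEGSZ+J (d=81/64) ⇒ ABDEGJSZ; edges |ABDEGSZ|=81/128, |J|=81/128
final tree: (((((A:77/4,D:51/4):127/32,Z:81/32):615/64,G:41/64):79/64,((B:13/6,S:-1/6):439/48,E:-31/48):543/64):81/128,J:81/128)
total length: 4495/64

4495/64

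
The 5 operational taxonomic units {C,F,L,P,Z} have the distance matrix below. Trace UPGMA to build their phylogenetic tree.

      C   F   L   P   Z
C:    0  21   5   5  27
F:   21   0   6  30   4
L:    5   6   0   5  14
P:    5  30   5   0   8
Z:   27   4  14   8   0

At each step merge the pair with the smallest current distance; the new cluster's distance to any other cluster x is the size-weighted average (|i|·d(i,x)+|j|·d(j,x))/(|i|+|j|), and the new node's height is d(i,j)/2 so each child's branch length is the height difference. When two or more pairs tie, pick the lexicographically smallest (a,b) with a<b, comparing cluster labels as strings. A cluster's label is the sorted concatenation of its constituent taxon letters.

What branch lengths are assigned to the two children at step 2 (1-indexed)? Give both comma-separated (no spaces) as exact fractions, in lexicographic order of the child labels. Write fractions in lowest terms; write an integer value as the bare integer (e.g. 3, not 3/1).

1. join F+Z (d=4) ⇒ FZ; edges |F|=2, |Z|=2
  updated: d(C,FZ)=24, d(FZ,L)=10, d(FZ,P)=19
2. join C+L (d=5) ⇒ CL; edges |C|=5/2, |L|=5/2
  updated: d(CL,FZ)=17, d(CL,P)=5
3. join CL+P (d=5) ⇒ CLP; edges |CL|=0, |P|=5/2
  updated: d(CLP,FZ)=53/3
4. join CLP+FZ (d=53/3) ⇒ CFLPZ; edges |CLP|=19/3, |FZ|=41/6
final tree: (((C:5/2,L:5/2):0,P:5/2):19/3,(F:2,Z:2):41/6)
total length: 74/3

5/2,5/2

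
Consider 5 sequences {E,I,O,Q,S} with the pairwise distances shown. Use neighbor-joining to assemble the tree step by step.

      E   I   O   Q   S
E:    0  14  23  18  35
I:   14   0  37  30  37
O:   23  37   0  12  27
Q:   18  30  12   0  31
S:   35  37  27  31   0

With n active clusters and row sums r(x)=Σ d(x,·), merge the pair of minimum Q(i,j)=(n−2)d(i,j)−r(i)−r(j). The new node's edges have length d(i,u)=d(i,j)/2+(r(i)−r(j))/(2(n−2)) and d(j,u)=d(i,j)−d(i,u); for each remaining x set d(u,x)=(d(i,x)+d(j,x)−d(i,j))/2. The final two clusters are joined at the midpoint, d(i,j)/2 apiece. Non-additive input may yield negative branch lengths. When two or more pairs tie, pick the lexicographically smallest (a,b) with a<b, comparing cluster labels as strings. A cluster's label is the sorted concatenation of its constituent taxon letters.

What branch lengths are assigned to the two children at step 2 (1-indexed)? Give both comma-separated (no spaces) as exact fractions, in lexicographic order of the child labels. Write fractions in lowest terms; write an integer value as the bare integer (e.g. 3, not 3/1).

10,19

iteration 1: select E,I (d=14, Q=-166); attach at lengths (7/3, 35/3); label the merged cluster EI
  updated: d(EI,O)=23, d(EI,Q)=17, d(EI,S)=29
iteration 2: select EI,S (d=29, Q=-98); attach at lengths (10, 19); label the merged cluster EIS
  updated: d(EIS,O)=21/2, d(EIS,Q)=19/2
iteration 3: select EIS,O (d=21/2, Q=-32); attach at lengths (4, 13/2); label the merged cluster EIOS
  updated: d(EIOS,Q)=11/2
iteration 4: select EIOS,Q (d=11/2); attach at lengths (11/4, 11/4); label the merged cluster EIOQS
final tree: ((((E:7/3,I:35/3):10,S:19):4,O:13/2):11/4,Q:11/4)
total length: 59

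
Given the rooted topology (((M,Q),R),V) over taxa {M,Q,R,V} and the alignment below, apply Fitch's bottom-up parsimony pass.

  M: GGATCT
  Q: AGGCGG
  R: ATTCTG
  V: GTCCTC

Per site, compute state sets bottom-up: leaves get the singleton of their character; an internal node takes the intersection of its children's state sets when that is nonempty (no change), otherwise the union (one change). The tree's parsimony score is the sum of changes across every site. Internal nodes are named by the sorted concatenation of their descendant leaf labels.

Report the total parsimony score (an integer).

11

[col 0] MQ: children M:{G}, Q:{A} ∪→ {A,G}; cost 1
[col 0] MQR: children MQ:{A,G}, R:{A} ∩→ {A}; cost 0
[col 0] MQRV: children MQR:{A}, V:{G} ∪→ {A,G}; cost 1
[col 1] MQ: children M:{G}, Q:{G} ∩→ {G}; cost 0
[col 1] MQR: children MQ:{G}, R:{T} ∪→ {G,T}; cost 1
[col 1] MQRV: children MQR:{G,T}, V:{T} ∩→ {T}; cost 0
[col 2] MQ: children M:{A}, Q:{G} ∪→ {A,G}; cost 1
[col 2] MQR: children MQ:{A,G}, R:{T} ∪→ {A,G,T}; cost 1
[col 2] MQRV: children MQR:{A,G,T}, V:{C} ∪→ {A,C,G,T}; cost 1
[col 3] MQ: children M:{T}, Q:{C} ∪→ {C,T}; cost 1
[col 3] MQR: children MQ:{C,T}, R:{C} ∩→ {C}; cost 0
[col 3] MQRV: children MQR:{C}, V:{C} ∩→ {C}; cost 0
[col 4] MQ: children M:{C}, Q:{G} ∪→ {C,G}; cost 1
[col 4] MQR: children MQ:{C,G}, R:{T} ∪→ {C,G,T}; cost 1
[col 4] MQRV: children MQR:{C,G,T}, V:{T} ∩→ {T}; cost 0
[col 5] MQ: children M:{T}, Q:{G} ∪→ {G,T}; cost 1
[col 5] MQR: children MQ:{G,T}, R:{G} ∩→ {G}; cost 0
[col 5] MQRV: children MQR:{G}, V:{C} ∪→ {C,G}; cost 1
per-site changes: [2, 1, 3, 1, 2, 2]; total = 11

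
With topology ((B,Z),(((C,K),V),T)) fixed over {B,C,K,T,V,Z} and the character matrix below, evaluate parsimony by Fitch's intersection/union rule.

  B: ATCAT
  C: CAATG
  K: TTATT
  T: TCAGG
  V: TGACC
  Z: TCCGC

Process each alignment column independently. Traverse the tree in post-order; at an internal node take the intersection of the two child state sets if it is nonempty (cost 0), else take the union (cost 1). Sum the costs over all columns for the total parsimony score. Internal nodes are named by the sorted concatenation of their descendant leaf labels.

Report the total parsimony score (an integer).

14

site 0, node BZ: B={A} ∪ Z={T} → {A,T} (+1)
site 0, node CK: C={C} ∪ K={T} → {C,T} (+1)
site 0, node CKV: CK={C,T} ∩ V={T} → {T} (+0)
site 0, node CKTV: CKV={T} ∩ T={T} → {T} (+0)
site 0, node BCKTVZ: BZ={A,T} ∩ CKTV={T} → {T} (+0)
site 1, node BZ: B={T} ∪ Z={C} → {C,T} (+1)
site 1, node CK: C={A} ∪ K={T} → {A,T} (+1)
site 1, node CKV: CK={A,T} ∪ V={G} → {A,G,T} (+1)
site 1, node CKTV: CKV={A,G,T} ∪ T={C} → {A,C,G,T} (+1)
site 1, node BCKTVZ: BZ={C,T} ∩ CKTV={A,C,G,T} → {C,T} (+0)
site 2, node BZ: B={C} ∩ Z={C} → {C} (+0)
site 2, node CK: C={A} ∩ K={A} → {A} (+0)
site 2, node CKV: CK={A} ∩ V={A} → {A} (+0)
site 2, node CKTV: CKV={A} ∩ T={A} → {A} (+0)
site 2, node BCKTVZ: BZ={C} ∪ CKTV={A} → {A,C} (+1)
site 3, node BZ: B={A} ∪ Z={G} → {A,G} (+1)
site 3, node CK: C={T} ∩ K={T} → {T} (+0)
site 3, node CKV: CK={T} ∪ V={C} → {C,T} (+1)
site 3, node CKTV: CKV={C,T} ∪ T={G} → {C,G,T} (+1)
site 3, node BCKTVZ: BZ={A,G} ∩ CKTV={C,G,T} → {G} (+0)
site 4, node BZ: B={T} ∪ Z={C} → {C,T} (+1)
site 4, node CK: C={G} ∪ K={T} → {G,T} (+1)
site 4, node CKV: CK={G,T} ∪ V={C} → {C,G,T} (+1)
site 4, node CKTV: CKV={C,G,T} ∩ T={G} → {G} (+0)
site 4, node BCKTVZ: BZ={C,T} ∪ CKTV={G} → {C,G,T} (+1)
per-site changes: [2, 4, 1, 3, 4]; total = 14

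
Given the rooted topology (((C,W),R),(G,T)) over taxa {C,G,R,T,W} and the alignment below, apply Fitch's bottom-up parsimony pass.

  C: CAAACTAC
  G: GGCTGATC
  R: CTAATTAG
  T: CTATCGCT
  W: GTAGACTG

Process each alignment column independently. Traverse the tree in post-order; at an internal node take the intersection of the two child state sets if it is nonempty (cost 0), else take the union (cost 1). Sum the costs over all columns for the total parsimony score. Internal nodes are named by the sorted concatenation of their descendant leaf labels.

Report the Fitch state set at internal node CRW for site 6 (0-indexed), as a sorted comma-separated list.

site 0, node CW: C={C} ∪ W={G} → {C,G} (+1)
site 0, node CRW: CW={C,G} ∩ R={C} → {C} (+0)
site 0, node GT: G={G} ∪ T={C} → {C,G} (+1)
site 0, node CGRTW: CRW={C} ∩ GT={C,G} → {C} (+0)
site 1, node CW: C={A} ∪ W={T} → {A,T} (+1)
site 1, node CRW: CW={A,T} ∩ R={T} → {T} (+0)
site 1, node GT: G={G} ∪ T={T} → {G,T} (+1)
site 1, node CGRTW: CRW={T} ∩ GT={G,T} → {T} (+0)
site 2, node CW: C={A} ∩ W={A} → {A} (+0)
site 2, node CRW: CW={A} ∩ R={A} → {A} (+0)
site 2, node GT: G={C} ∪ T={A} → {A,C} (+1)
site 2, node CGRTW: CRW={A} ∩ GT={A,C} → {A} (+0)
site 3, node CW: C={A} ∪ W={G} → {A,G} (+1)
site 3, node CRW: CW={A,G} ∩ R={A} → {A} (+0)
site 3, node GT: G={T} ∩ T={T} → {T} (+0)
site 3, node CGRTW: CRW={A} ∪ GT={T} → {A,T} (+1)
site 4, node CW: C={C} ∪ W={A} → {A,C} (+1)
site 4, node CRW: CW={A,C} ∪ R={T} → {A,C,T} (+1)
site 4, node GT: G={G} ∪ T={C} → {C,G} (+1)
site 4, node CGRTW: CRW={A,C,T} ∩ GT={C,G} → {C} (+0)
site 5, node CW: C={T} ∪ W={C} → {C,T} (+1)
site 5, node CRW: CW={C,T} ∩ R={T} → {T} (+0)
site 5, node GT: G={A} ∪ T={G} → {A,G} (+1)
site 5, node CGRTW: CRW={T} ∪ GT={A,G} → {A,G,T} (+1)
site 6, node CW: C={A} ∪ W={T} → {A,T} (+1)
site 6, node CRW: CW={A,T} ∩ R={A} → {A} (+0)
site 6, node GT: G={T} ∪ T={C} → {C,T} (+1)
site 6, node CGRTW: CRW={A} ∪ GT={C,T} → {A,C,T} (+1)
site 7, node CW: C={C} ∪ W={G} → {C,G} (+1)
site 7, node CRW: CW={C,G} ∩ R={G} → {G} (+0)
site 7, node GT: G={C} ∪ T={T} → {C,T} (+1)
site 7, node CGRTW: CRW={G} ∪ GT={C,T} → {C,G,T} (+1)
per-site changes: [2, 2, 1, 2, 3, 3, 3, 3]; total = 19

A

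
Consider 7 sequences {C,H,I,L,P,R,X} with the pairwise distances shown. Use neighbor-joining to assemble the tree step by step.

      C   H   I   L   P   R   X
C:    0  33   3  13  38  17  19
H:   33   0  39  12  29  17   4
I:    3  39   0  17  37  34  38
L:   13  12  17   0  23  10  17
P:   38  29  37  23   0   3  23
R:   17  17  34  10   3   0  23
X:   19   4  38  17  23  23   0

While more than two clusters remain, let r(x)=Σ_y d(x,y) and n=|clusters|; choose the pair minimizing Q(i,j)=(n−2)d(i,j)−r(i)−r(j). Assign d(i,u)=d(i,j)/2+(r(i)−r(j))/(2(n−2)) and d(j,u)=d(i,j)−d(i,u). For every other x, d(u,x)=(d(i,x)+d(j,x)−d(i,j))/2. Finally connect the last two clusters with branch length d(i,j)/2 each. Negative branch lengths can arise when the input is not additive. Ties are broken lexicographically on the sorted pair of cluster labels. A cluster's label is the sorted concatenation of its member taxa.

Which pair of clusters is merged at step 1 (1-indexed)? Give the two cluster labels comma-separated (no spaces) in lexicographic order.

C,I

step 1: merge (C,I) at d=3, Q=-276; branch lengths C→-3, I→6; new cluster CI
  updated: d(CI,H)=69/2, d(CI,L)=27/2, d(CI,P)=36, d(CI,R)=24, d(CI,X)=27
step 2: merge (P,R) at d=3, Q=-179; branch lengths P→49/8, R→-25/8; new cluster PR
  updated: d(CI,PR)=57/2, d(H,PR)=43/2, d(L,PR)=15, d(PR,X)=43/2
step 3: merge (H,X) at d=4, Q=-259/2; branch lengths H→29/12, X→19/12; new cluster HX
  updated: d(CI,HX)=115/4, d(HX,L)=25/2, d(HX,PR)=39/2
step 4: merge (CI,L) at d=27/2, Q=-339/4; branch lengths CI→227/16, L→-11/16; new cluster CIL
  updated: d(CIL,HX)=111/8, d(CIL,PR)=15
step 5: merge (CIL,HX) at d=111/8, Q=-387/8; branch lengths CIL→75/16, HX→147/16; new cluster CHILX
  updated: d(CHILX,PR)=165/16
step 6: merge (CHILX,PR) at d=165/16; branch lengths CHILX→165/32, PR→165/32; new cluster CHILPRX
final tree: ((((C:-3,I:6):227/16,L:-11/16):75/16,(H:29/12,X:19/12):147/16):165/32,(P:49/8,R:-25/8):165/32)
total length: 763/16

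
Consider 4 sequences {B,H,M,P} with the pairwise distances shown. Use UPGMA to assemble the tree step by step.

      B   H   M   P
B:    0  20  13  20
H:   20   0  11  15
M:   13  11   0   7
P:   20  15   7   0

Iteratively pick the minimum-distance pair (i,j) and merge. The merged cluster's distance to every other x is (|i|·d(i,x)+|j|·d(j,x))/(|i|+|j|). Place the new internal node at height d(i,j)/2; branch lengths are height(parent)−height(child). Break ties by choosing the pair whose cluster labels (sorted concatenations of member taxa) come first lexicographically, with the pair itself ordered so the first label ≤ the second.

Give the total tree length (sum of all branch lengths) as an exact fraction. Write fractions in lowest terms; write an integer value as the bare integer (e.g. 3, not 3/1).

83/3

1. join M+P (d=7) ⇒ MP; edges |M|=7/2, |P|=7/2
  updated: d(B,MP)=33/2, d(H,MP)=13
2. join H+MP (d=13) ⇒ HMP; edges |H|=13/2, |MP|=3
  updated: d(B,HMP)=53/3
3. join B+HMP (d=53/3) ⇒ BHMP; edges |B|=53/6, |HMP|=7/3
final tree: (B:53/6,(H:13/2,(M:7/2,P:7/2):3):7/3)
total length: 83/3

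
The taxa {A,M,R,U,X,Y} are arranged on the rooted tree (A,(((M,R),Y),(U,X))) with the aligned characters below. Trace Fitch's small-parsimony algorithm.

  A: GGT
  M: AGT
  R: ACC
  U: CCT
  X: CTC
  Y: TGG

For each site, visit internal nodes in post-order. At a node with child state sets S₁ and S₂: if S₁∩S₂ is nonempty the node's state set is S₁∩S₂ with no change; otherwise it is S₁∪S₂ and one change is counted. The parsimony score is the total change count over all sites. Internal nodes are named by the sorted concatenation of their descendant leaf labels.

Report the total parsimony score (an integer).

9

site 0, node MR: M={A} ∩ R={A} → {A} (+0)
site 0, node MRY: MR={A} ∪ Y={T} → {A,T} (+1)
site 0, node UX: U={C} ∩ X={C} → {C} (+0)
site 0, node MRUXY: MRY={A,T} ∪ UX={C} → {A,C,T} (+1)
site 0, node AMRUXY: A={G} ∪ MRUXY={A,C,T} → {A,C,G,T} (+1)
site 1, node MR: M={G} ∪ R={C} → {C,G} (+1)
site 1, node MRY: MR={C,G} ∩ Y={G} → {G} (+0)
site 1, node UX: U={C} ∪ X={T} → {C,T} (+1)
site 1, node MRUXY: MRY={G} ∪ UX={C,T} → {C,G,T} (+1)
site 1, node AMRUXY: A={G} ∩ MRUXY={C,G,T} → {G} (+0)
site 2, node MR: M={T} ∪ R={C} → {C,T} (+1)
site 2, node MRY: MR={C,T} ∪ Y={G} → {C,G,T} (+1)
site 2, node UX: U={T} ∪ X={C} → {C,T} (+1)
site 2, node MRUXY: MRY={C,G,T} ∩ UX={C,T} → {C,T} (+0)
site 2, node AMRUXY: A={T} ∩ MRUXY={C,T} → {T} (+0)
per-site changes: [3, 3, 3]; total = 9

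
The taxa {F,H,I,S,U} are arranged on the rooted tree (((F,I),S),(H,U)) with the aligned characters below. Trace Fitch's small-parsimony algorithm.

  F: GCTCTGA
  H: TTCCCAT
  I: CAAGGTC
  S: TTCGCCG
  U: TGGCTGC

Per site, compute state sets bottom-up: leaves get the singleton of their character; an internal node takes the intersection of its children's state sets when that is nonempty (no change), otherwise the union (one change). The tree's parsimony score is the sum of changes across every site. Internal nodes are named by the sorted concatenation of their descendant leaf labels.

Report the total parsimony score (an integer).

19

FI@0: {G} ∪ {C} = {C,G} (union, +1)
FIS@0: {C,G} ∪ {T} = {C,G,T} (union, +1)
HU@0: {T} ∩ {T} = {T} (intersection, +0)
FHISU@0: {C,G,T} ∩ {T} = {T} (intersection, +0)
FI@1: {C} ∪ {A} = {A,C} (union, +1)
FIS@1: {A,C} ∪ {T} = {A,C,T} (union, +1)
HU@1: {T} ∪ {G} = {G,T} (union, +1)
FHISU@1: {A,C,T} ∩ {G,T} = {T} (intersection, +0)
FI@2: {T} ∪ {A} = {A,T} (union, +1)
FIS@2: {A,T} ∪ {C} = {A,C,T} (union, +1)
HU@2: {C} ∪ {G} = {C,G} (union, +1)
FHISU@2: {A,C,T} ∩ {C,G} = {C} (intersection, +0)
FI@3: {C} ∪ {G} = {C,G} (union, +1)
FIS@3: {C,G} ∩ {G} = {G} (intersection, +0)
HU@3: {C} ∩ {C} = {C} (intersection, +0)
FHISU@3: {G} ∪ {C} = {C,G} (union, +1)
FI@4: {T} ∪ {G} = {G,T} (union, +1)
FIS@4: {G,T} ∪ {C} = {C,G,T} (union, +1)
HU@4: {C} ∪ {T} = {C,T} (union, +1)
FHISU@4: {C,G,T} ∩ {C,T} = {C,T} (intersection, +0)
FI@5: {G} ∪ {T} = {G,T} (union, +1)
FIS@5: {G,T} ∪ {C} = {C,G,T} (union, +1)
HU@5: {A} ∪ {G} = {A,G} (union, +1)
FHISU@5: {C,G,T} ∩ {A,G} = {G} (intersection, +0)
FI@6: {A} ∪ {C} = {A,C} (union, +1)
FIS@6: {A,C} ∪ {G} = {A,C,G} (union, +1)
HU@6: {T} ∪ {C} = {C,T} (union, +1)
FHISU@6: {A,C,G} ∩ {C,T} = {C} (intersection, +0)
per-site changes: [2, 3, 3, 2, 3, 3, 3]; total = 19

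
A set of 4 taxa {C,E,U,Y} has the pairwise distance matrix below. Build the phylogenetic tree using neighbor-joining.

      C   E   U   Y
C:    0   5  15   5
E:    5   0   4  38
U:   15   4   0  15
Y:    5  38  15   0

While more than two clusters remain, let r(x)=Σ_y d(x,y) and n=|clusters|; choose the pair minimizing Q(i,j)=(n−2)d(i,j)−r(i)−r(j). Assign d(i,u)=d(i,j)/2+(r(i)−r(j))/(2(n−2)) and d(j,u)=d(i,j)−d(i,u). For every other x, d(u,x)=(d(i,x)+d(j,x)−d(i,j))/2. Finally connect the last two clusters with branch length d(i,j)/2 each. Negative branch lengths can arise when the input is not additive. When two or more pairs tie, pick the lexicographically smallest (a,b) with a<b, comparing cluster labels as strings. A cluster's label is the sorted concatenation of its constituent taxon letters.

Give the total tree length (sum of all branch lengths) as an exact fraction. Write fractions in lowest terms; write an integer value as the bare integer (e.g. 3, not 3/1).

91/4

1. join C+Y (d=5, Q=-73) ⇒ CY; edges |C|=-23/4, |Y|=43/4
  updated: d(CY,E)=19, d(CY,U)=25/2
2. join CY+E (d=19, Q=-71/2) ⇒ CEY; edges |CY|=55/4, |E|=21/4
  updated: d(CEY,U)=-5/4
3. join CEY+U (d=-5/4) ⇒ CEUY; edges |CEY|=-5/8, |U|=-5/8
final tree: (((C:-23/4,Y:43/4):55/4,E:21/4):-5/8,U:-5/8)
total length: 91/4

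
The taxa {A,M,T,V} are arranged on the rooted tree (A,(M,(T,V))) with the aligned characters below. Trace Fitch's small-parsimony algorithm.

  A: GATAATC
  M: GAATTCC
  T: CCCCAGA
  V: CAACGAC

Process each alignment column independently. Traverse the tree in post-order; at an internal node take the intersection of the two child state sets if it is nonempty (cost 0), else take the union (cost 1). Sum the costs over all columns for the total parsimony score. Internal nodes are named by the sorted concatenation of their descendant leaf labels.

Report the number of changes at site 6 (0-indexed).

[col 0] TV: children T:{C}, V:{C} ∩→ {C}; cost 0
[col 0] MTV: children M:{G}, TV:{C} ∪→ {C,G}; cost 1
[col 0] AMTV: children A:{G}, MTV:{C,G} ∩→ {G}; cost 0
[col 1] TV: children T:{C}, V:{A} ∪→ {A,C}; cost 1
[col 1] MTV: children M:{A}, TV:{A,C} ∩→ {A}; cost 0
[col 1] AMTV: children A:{A}, MTV:{A} ∩→ {A}; cost 0
[col 2] TV: children T:{C}, V:{A} ∪→ {A,C}; cost 1
[col 2] MTV: children M:{A}, TV:{A,C} ∩→ {A}; cost 0
[col 2] AMTV: children A:{T}, MTV:{A} ∪→ {A,T}; cost 1
[col 3] TV: children T:{C}, V:{C} ∩→ {C}; cost 0
[col 3] MTV: children M:{T}, TV:{C} ∪→ {C,T}; cost 1
[col 3] AMTV: children A:{A}, MTV:{C,T} ∪→ {A,C,T}; cost 1
[col 4] TV: children T:{A}, V:{G} ∪→ {A,G}; cost 1
[col 4] MTV: children M:{T}, TV:{A,G} ∪→ {A,G,T}; cost 1
[col 4] AMTV: children A:{A}, MTV:{A,G,T} ∩→ {A}; cost 0
[col 5] TV: children T:{G}, V:{A} ∪→ {A,G}; cost 1
[col 5] MTV: children M:{C}, TV:{A,G} ∪→ {A,C,G}; cost 1
[col 5] AMTV: children A:{T}, MTV:{A,C,G} ∪→ {A,C,G,T}; cost 1
[col 6] TV: children T:{A}, V:{C} ∪→ {A,C}; cost 1
[col 6] MTV: children M:{C}, TV:{A,C} ∩→ {C}; cost 0
[col 6] AMTV: children A:{C}, MTV:{C} ∩→ {C}; cost 0
per-site changes: [1, 1, 2, 2, 2, 3, 1]; total = 12

1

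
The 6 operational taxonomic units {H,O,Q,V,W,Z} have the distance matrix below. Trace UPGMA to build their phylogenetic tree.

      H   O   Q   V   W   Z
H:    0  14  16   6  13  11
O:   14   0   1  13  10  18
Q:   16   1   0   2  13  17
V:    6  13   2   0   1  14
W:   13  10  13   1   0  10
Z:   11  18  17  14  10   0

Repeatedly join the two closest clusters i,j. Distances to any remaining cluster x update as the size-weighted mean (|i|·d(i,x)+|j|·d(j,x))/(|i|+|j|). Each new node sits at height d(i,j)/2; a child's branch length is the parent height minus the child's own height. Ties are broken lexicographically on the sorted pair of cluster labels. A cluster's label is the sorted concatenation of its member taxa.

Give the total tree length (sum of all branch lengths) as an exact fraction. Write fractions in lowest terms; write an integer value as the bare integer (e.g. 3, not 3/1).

305/12

step 1: merge (O,Q) at d=1; branch lengths O→1/2, Q→1/2; new cluster OQ
  updated: d(H,OQ)=15, d(OQ,V)=15/2, d(OQ,W)=23/2, d(OQ,Z)=35/2
step 2: merge (V,W) at d=1; branch lengths V→1/2, W→1/2; new cluster VW
  updated: d(H,VW)=19/2, d(OQ,VW)=19/2, d(VW,Z)=12
step 3: merge (H,VW) at d=19/2; branch lengths H→19/4, VW→17/4; new cluster HVW
  updated: d(HVW,OQ)=34/3, d(HVW,Z)=35/3
step 4: merge (HVW,OQ) at d=34/3; branch lengths HVW→11/12, OQ→31/6; new cluster HOQVW
  updated: d(HOQVW,Z)=14
step 5: merge (HOQVW,Z) at d=14; branch lengths HOQVW→4/3, Z→7; new cluster HOQVWZ
final tree: (((H:19/4,(V:1/2,W:1/2):17/4):11/12,(O:1/2,Q:1/2):31/6):4/3,Z:7)
total length: 305/12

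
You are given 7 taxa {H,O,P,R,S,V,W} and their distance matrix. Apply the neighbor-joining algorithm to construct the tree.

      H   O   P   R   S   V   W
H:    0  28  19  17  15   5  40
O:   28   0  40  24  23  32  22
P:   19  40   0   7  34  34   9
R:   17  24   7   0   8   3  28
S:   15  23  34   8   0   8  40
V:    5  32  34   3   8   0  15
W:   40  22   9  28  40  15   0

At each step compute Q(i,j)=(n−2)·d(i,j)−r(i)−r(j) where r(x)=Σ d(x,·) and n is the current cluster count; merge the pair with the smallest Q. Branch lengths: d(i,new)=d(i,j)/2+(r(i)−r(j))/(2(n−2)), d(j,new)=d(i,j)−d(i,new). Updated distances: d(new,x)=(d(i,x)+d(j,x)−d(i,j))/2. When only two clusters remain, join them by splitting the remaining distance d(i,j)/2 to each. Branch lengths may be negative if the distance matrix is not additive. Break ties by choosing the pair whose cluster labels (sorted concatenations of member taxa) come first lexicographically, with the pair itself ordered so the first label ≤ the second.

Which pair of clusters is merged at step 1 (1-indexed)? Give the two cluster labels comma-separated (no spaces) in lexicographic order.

iteration 1: select P,W (d=9, Q=-252); attach at lengths (17/5, 28/5); label the merged cluster PW
  updated: d(H,PW)=25, d(O,PW)=53/2, d(PW,R)=13, d(PW,S)=65/2, d(PW,V)=20
iteration 2: select O,PW (d=53/2, Q=-289/2); attach at lengths (245/16, 179/16); label the merged cluster OPW
  updated: d(H,OPW)=53/4, d(OPW,R)=21/4, d(OPW,S)=29/2, d(OPW,V)=51/4
iteration 3: select H,V (d=5, Q=-64); attach at lengths (73/12, -13/12); label the merged cluster HV
  updated: d(HV,OPW)=21/2, d(HV,R)=15/2, d(HV,S)=9
iteration 4: select HV,S (d=9, Q=-81/2); attach at lengths (27/8, 45/8); label the merged cluster HSV
  updated: d(HSV,OPW)=8, d(HSV,R)=13/4
iteration 5: select HSV,OPW (d=8, Q=-33/2); attach at lengths (3, 5); label the merged cluster HOPSVW
  updated: d(HOPSVW,R)=1/4
iteration 6: select HOPSVW,R (d=1/4); attach at lengths (1/8, 1/8); label the merged cluster HOPRSVW
final tree: ((((H:73/12,V:-13/12):27/8,S:45/8):3,(O:245/16,(P:17/5,W:28/5):179/16):5):1/8,R:1/8)
total length: 231/4

P,W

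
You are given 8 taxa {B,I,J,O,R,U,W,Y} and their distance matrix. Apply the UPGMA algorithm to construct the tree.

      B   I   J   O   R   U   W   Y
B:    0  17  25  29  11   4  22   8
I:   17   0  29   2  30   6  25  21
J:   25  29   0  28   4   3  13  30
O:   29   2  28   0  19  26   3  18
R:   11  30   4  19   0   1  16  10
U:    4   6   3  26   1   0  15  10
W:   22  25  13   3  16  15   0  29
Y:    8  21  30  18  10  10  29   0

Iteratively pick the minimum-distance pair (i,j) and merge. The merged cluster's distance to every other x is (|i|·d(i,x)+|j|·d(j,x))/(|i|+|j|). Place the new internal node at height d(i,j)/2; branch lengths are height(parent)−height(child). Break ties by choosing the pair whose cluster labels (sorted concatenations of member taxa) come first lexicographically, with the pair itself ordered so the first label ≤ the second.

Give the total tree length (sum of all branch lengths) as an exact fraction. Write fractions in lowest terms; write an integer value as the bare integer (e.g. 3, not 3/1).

859/20

1. join R+U (d=1) ⇒ RU; edges |R|=1/2, |U|=1/2
  updated: d(B,RU)=15/2, d(I,RU)=18, d(J,RU)=7/2, d(O,RU)=45/2, d(RU,W)=31/2, d(RU,Y)=10
2. join I+O (d=2) ⇒ IO; edges |I|=1, |O|=1
  updated: d(B,IO)=23, d(IO,J)=57/2, d(IO,RU)=81/4, d(IO,W)=14, d(IO,Y)=39/2
3. join J+RU (d=7/2) ⇒ JRU; edges |J|=7/4, |RU|=5/4
  updated: d(B,JRU)=40/3, d(IO,JRU)=23, d(JRU,W)=44/3, d(JRU,Y)=50/3
4. join B+Y (d=8) ⇒ BY; edges |B|=4, |Y|=4
  updated: d(BY,IO)=85/4, d(BY,JRU)=15, d(BY,W)=51/2
5. join IO+W (d=14) ⇒ IOW; edges |IO|=6, |W|=7
  updated: d(BY,IOW)=68/3, d(IOW,JRU)=182/9
6. join BY+JRU (d=15) ⇒ BJRUY; edges |BY|=7/2, |JRU|=23/4
  updated: d(BJRUY,IOW)=106/5
7. join BJRUY+IOW (d=106/5) ⇒ BIJORUWY; edges |BJRUY|=31/10, |IOW|=18/5
final tree: (((B:4,Y:4):7/2,(J:7/4,(R:1/2,U:1/2):5/4):23/4):31/10,((I:1,O:1):6,W:7):18/5)
total length: 859/20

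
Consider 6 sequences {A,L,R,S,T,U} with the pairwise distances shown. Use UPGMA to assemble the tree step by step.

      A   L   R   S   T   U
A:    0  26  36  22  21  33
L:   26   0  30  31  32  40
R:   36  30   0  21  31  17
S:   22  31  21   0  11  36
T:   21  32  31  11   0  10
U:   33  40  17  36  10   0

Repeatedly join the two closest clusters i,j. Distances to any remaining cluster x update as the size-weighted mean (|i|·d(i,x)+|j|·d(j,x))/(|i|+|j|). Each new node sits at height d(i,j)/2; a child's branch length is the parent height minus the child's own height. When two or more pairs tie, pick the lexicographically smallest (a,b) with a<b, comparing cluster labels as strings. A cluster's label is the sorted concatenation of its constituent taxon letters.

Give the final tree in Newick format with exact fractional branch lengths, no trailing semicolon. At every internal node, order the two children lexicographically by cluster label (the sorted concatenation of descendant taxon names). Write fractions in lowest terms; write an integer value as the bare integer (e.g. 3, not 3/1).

((A:13,L:13):37/16,((R:21/2,S:21/2):11/8,(T:5,U:5):55/8):55/16)

step 1: merge (T,U) at d=10; branch lengths T→5, U→5; new cluster TU
  updated: d(A,TU)=27, d(L,TU)=36, d(R,TU)=24, d(S,TU)=47/2
step 2: merge (R,S) at d=21; branch lengths R→21/2, S→21/2; new cluster RS
  updated: d(A,RS)=29, d(L,RS)=61/2, d(RS,TU)=95/4
step 3: merge (RS,TU) at d=95/4; branch lengths RS→11/8, TU→55/8; new cluster RSTU
  updated: d(A,RSTU)=28, d(L,RSTU)=133/4
step 4: merge (A,L) at d=26; branch lengths A→13, L→13; new cluster AL
  updated: d(AL,RSTU)=245/8
step 5: merge (AL,RSTU) at d=245/8; branch lengths AL→37/16, RSTU→55/16; new cluster ALRSTU
final tree: ((A:13,L:13):37/16,((R:21/2,S:21/2):11/8,(T:5,U:5):55/8):55/16)
total length: 71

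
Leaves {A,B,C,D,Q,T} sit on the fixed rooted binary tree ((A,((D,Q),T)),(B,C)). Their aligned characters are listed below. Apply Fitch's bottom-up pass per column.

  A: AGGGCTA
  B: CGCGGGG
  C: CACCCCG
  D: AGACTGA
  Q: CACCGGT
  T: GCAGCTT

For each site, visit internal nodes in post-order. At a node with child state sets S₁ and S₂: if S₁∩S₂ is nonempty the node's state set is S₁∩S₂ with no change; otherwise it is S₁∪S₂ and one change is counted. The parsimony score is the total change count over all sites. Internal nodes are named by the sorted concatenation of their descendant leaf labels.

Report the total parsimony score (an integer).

site 0, node DQ: D={A} ∪ Q={C} → {A,C} (+1)
site 0, node DQT: DQ={A,C} ∪ T={G} → {A,C,G} (+1)
site 0, node ADQT: A={A} ∩ DQT={A,C,G} → {A} (+0)
site 0, node BC: B={C} ∩ C={C} → {C} (+0)
site 0, node ABCDQT: ADQT={A} ∪ BC={C} → {A,C} (+1)
site 1, node DQ: D={G} ∪ Q={A} → {A,G} (+1)
site 1, node DQT: DQ={A,G} ∪ T={C} → {A,C,G} (+1)
site 1, node ADQT: A={G} ∩ DQT={A,C,G} → {G} (+0)
site 1, node BC: B={G} ∪ C={A} → {A,G} (+1)
site 1, node ABCDQT: ADQT={G} ∩ BC={A,G} → {G} (+0)
site 2, node DQ: D={A} ∪ Q={C} → {A,C} (+1)
site 2, node DQT: DQ={A,C} ∩ T={A} → {A} (+0)
site 2, node ADQT: A={G} ∪ DQT={A} → {A,G} (+1)
site 2, node BC: B={C} ∩ C={C} → {C} (+0)
site 2, node ABCDQT: ADQT={A,G} ∪ BC={C} → {A,C,G} (+1)
site 3, node DQ: D={C} ∩ Q={C} → {C} (+0)
site 3, node DQT: DQ={C} ∪ T={G} → {C,G} (+1)
site 3, node ADQT: A={G} ∩ DQT={C,G} → {G} (+0)
site 3, node BC: B={G} ∪ C={C} → {C,G} (+1)
site 3, node ABCDQT: ADQT={G} ∩ BC={C,G} → {G} (+0)
site 4, node DQ: D={T} ∪ Q={G} → {G,T} (+1)
site 4, node DQT: DQ={G,T} ∪ T={C} → {C,G,T} (+1)
site 4, node ADQT: A={C} ∩ DQT={C,G,T} → {C} (+0)
site 4, node BC: B={G} ∪ C={C} → {C,G} (+1)
site 4, node ABCDQT: ADQT={C} ∩ BC={C,G} → {C} (+0)
site 5, node DQ: D={G} ∩ Q={G} → {G} (+0)
site 5, node DQT: DQ={G} ∪ T={T} → {G,T} (+1)
site 5, node ADQT: A={T} ∩ DQT={G,T} → {T} (+0)
site 5, node BC: B={G} ∪ C={C} → {C,G} (+1)
site 5, node ABCDQT: ADQT={T} ∪ BC={C,G} → {C,G,T} (+1)
site 6, node DQ: D={A} ∪ Q={T} → {A,T} (+1)
site 6, node DQT: DQ={A,T} ∩ T={T} → {T} (+0)
site 6, node ADQT: A={A} ∪ DQT={T} → {A,T} (+1)
site 6, node BC: B={G} ∩ C={G} → {G} (+0)
site 6, node ABCDQT: ADQT={A,T} ∪ BC={G} → {A,G,T} (+1)
per-site changes: [3, 3, 3, 2, 3, 3, 3]; total = 20

20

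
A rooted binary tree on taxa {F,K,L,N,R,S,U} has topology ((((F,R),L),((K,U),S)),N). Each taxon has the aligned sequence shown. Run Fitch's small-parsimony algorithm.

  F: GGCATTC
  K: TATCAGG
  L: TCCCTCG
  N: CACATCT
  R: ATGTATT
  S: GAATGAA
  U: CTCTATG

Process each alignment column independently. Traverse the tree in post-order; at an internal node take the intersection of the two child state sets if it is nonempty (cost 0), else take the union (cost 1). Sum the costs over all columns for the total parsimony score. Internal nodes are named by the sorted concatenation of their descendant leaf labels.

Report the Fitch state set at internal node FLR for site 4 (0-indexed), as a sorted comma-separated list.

T

FR@0: {G} ∪ {A} = {A,G} (union, +1)
FLR@0: {A,G} ∪ {T} = {A,G,T} (union, +1)
KU@0: {T} ∪ {C} = {C,T} (union, +1)
KSU@0: {C,T} ∪ {G} = {C,G,T} (union, +1)
FKLRSU@0: {A,G,T} ∩ {C,G,T} = {G,T} (intersection, +0)
FKLNRSU@0: {G,T} ∪ {C} = {C,G,T} (union, +1)
FR@1: {G} ∪ {T} = {G,T} (union, +1)
FLR@1: {G,T} ∪ {C} = {C,G,T} (union, +1)
KU@1: {A} ∪ {T} = {A,T} (union, +1)
KSU@1: {A,T} ∩ {A} = {A} (intersection, +0)
FKLRSU@1: {C,G,T} ∪ {A} = {A,C,G,T} (union, +1)
FKLNRSU@1: {A,C,G,T} ∩ {A} = {A} (intersection, +0)
FR@2: {C} ∪ {G} = {C,G} (union, +1)
FLR@2: {C,G} ∩ {C} = {C} (intersection, +0)
KU@2: {T} ∪ {C} = {C,T} (union, +1)
KSU@2: {C,T} ∪ {A} = {A,C,T} (union, +1)
FKLRSU@2: {C} ∩ {A,C,T} = {C} (intersection, +0)
FKLNRSU@2: {C} ∩ {C} = {C} (intersection, +0)
FR@3: {A} ∪ {T} = {A,T} (union, +1)
FLR@3: {A,T} ∪ {C} = {A,C,T} (union, +1)
KU@3: {C} ∪ {T} = {C,T} (union, +1)
KSU@3: {C,T} ∩ {T} = {T} (intersection, +0)
FKLRSU@3: {A,C,T} ∩ {T} = {T} (intersection, +0)
FKLNRSU@3: {T} ∪ {A} = {A,T} (union, +1)
FR@4: {T} ∪ {A} = {A,T} (union, +1)
FLR@4: {A,T} ∩ {T} = {T} (intersection, +0)
KU@4: {A} ∩ {A} = {A} (intersection, +0)
KSU@4: {A} ∪ {G} = {A,G} (union, +1)
FKLRSU@4: {T} ∪ {A,G} = {A,G,T} (union, +1)
FKLNRSU@4: {A,G,T} ∩ {T} = {T} (intersection, +0)
FR@5: {T} ∩ {T} = {T} (intersection, +0)
FLR@5: {T} ∪ {C} = {C,T} (union, +1)
KU@5: {G} ∪ {T} = {G,T} (union, +1)
KSU@5: {G,T} ∪ {A} = {A,G,T} (union, +1)
FKLRSU@5: {C,T} ∩ {A,G,T} = {T} (intersection, +0)
FKLNRSU@5: {T} ∪ {C} = {C,T} (union, +1)
FR@6: {C} ∪ {T} = {C,T} (union, +1)
FLR@6: {C,T} ∪ {G} = {C,G,T} (union, +1)
KU@6: {G} ∩ {G} = {G} (intersection, +0)
KSU@6: {G} ∪ {A} = {A,G} (union, +1)
FKLRSU@6: {C,G,T} ∩ {A,G} = {G} (intersection, +0)
FKLNRSU@6: {G} ∪ {T} = {G,T} (union, +1)
per-site changes: [5, 4, 3, 4, 3, 4, 4]; total = 27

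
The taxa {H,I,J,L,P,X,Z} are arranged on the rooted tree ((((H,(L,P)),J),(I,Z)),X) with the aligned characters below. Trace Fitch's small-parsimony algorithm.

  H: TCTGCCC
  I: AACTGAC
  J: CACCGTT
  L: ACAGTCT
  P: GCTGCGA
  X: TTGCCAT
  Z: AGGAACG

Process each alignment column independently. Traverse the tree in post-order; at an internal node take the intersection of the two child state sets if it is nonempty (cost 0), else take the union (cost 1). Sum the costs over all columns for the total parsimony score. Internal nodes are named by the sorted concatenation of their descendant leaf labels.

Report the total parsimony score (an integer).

LP@0: {A} ∪ {G} = {A,G} (union, +1)
HLP@0: {T} ∪ {A,G} = {A,G,T} (union, +1)
HJLP@0: {A,G,T} ∪ {C} = {A,C,G,T} (union, +1)
IZ@0: {A} ∩ {A} = {A} (intersection, +0)
HIJLPZ@0: {A,C,G,T} ∩ {A} = {A} (intersection, +0)
HIJLPXZ@0: {A} ∪ {T} = {A,T} (union, +1)
LP@1: {C} ∩ {C} = {C} (intersection, +0)
HLP@1: {C} ∩ {C} = {C} (intersection, +0)
HJLP@1: {C} ∪ {A} = {A,C} (union, +1)
IZ@1: {A} ∪ {G} = {A,G} (union, +1)
HIJLPZ@1: {A,C} ∩ {A,G} = {A} (intersection, +0)
HIJLPXZ@1: {A} ∪ {T} = {A,T} (union, +1)
LP@2: {A} ∪ {T} = {A,T} (union, +1)
HLP@2: {T} ∩ {A,T} = {T} (intersection, +0)
HJLP@2: {T} ∪ {C} = {C,T} (union, +1)
IZ@2: {C} ∪ {G} = {C,G} (union, +1)
HIJLPZ@2: {C,T} ∩ {C,G} = {C} (intersection, +0)
HIJLPXZ@2: {C} ∪ {G} = {C,G} (union, +1)
LP@3: {G} ∩ {G} = {G} (intersection, +0)
HLP@3: {G} ∩ {G} = {G} (intersection, +0)
HJLP@3: {G} ∪ {C} = {C,G} (union, +1)
IZ@3: {T} ∪ {A} = {A,T} (union, +1)
HIJLPZ@3: {C,G} ∪ {A,T} = {A,C,G,T} (union, +1)
HIJLPXZ@3: {A,C,G,T} ∩ {C} = {C} (intersection, +0)
LP@4: {T} ∪ {C} = {C,T} (union, +1)
HLP@4: {C} ∩ {C,T} = {C} (intersection, +0)
HJLP@4: {C} ∪ {G} = {C,G} (union, +1)
IZ@4: {G} ∪ {A} = {A,G} (union, +1)
HIJLPZ@4: {C,G} ∩ {A,G} = {G} (intersection, +0)
HIJLPXZ@4: {G} ∪ {C} = {C,G} (union, +1)
LP@5: {C} ∪ {G} = {C,G} (union, +1)
HLP@5: {C} ∩ {C,G} = {C} (intersection, +0)
HJLP@5: {C} ∪ {T} = {C,T} (union, +1)
IZ@5: {A} ∪ {C} = {A,C} (union, +1)
HIJLPZ@5: {C,T} ∩ {A,C} = {C} (intersection, +0)
HIJLPXZ@5: {C} ∪ {A} = {A,C} (union, +1)
LP@6: {T} ∪ {A} = {A,T} (union, +1)
HLP@6: {C} ∪ {A,T} = {A,C,T} (union, +1)
HJLP@6: {A,C,T} ∩ {T} = {T} (intersection, +0)
IZ@6: {C} ∪ {G} = {C,G} (union, +1)
HIJLPZ@6: {T} ∪ {C,G} = {C,G,T} (union, +1)
HIJLPXZ@6: {C,G,T} ∩ {T} = {T} (intersection, +0)
per-site changes: [4, 3, 4, 3, 4, 4, 4]; total = 26

26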